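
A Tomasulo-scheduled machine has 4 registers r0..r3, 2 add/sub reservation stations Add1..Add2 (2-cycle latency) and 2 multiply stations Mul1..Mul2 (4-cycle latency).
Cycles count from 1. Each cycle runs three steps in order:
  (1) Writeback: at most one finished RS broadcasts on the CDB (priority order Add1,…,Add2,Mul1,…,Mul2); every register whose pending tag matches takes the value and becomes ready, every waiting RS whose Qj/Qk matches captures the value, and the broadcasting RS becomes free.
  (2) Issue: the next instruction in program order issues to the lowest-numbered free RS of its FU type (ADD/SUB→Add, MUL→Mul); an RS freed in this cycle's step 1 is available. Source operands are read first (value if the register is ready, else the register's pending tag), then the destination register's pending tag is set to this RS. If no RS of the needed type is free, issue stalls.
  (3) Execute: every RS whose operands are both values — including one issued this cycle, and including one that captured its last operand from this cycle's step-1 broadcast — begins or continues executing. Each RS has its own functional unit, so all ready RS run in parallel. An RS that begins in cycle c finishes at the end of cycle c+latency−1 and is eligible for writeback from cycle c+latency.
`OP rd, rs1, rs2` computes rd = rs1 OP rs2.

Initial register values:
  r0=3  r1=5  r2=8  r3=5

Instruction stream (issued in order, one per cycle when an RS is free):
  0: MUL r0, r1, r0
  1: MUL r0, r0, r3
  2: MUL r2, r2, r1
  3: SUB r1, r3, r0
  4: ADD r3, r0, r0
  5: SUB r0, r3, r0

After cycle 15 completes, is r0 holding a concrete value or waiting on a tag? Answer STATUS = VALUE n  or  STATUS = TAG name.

c1: issue MUL r0<-Mul1 | r0:Mul1,r1:5,r2:8,r3:5
c2: issue MUL r0<-Mul2 | r0:Mul2,r1:5,r2:8,r3:5
c3: stall | r0:Mul2,r1:5,r2:8,r3:5
c4: stall | r0:Mul2,r1:5,r2:8,r3:5
c5: CDB Mul1=15; issue MUL r2<-Mul1 | r0:Mul2,r1:5,r2:Mul1,r3:5
c6: issue SUB r1<-Add1 | r0:Mul2,r1:Add1,r2:Mul1,r3:5
c7: issue ADD r3<-Add2 | r0:Mul2,r1:Add1,r2:Mul1,r3:Add2
c8: stall | r0:Mul2,r1:Add1,r2:Mul1,r3:Add2
c9: CDB Mul1=40; stall | r0:Mul2,r1:Add1,r2:40,r3:Add2
c10: CDB Mul2=75; stall | r0:75,r1:Add1,r2:40,r3:Add2
c11: stall | r0:75,r1:Add1,r2:40,r3:Add2
c12: CDB Add1=-70; issue SUB r0<-Add1 | r0:Add1,r1:-70,r2:40,r3:Add2
c13: CDB Add2=150 | r0:Add1,r1:-70,r2:40,r3:150
c14: - | r0:Add1,r1:-70,r2:40,r3:150
c15: CDB Add1=75 | r0:75,r1:-70,r2:40,r3:150

STATUS = VALUE 75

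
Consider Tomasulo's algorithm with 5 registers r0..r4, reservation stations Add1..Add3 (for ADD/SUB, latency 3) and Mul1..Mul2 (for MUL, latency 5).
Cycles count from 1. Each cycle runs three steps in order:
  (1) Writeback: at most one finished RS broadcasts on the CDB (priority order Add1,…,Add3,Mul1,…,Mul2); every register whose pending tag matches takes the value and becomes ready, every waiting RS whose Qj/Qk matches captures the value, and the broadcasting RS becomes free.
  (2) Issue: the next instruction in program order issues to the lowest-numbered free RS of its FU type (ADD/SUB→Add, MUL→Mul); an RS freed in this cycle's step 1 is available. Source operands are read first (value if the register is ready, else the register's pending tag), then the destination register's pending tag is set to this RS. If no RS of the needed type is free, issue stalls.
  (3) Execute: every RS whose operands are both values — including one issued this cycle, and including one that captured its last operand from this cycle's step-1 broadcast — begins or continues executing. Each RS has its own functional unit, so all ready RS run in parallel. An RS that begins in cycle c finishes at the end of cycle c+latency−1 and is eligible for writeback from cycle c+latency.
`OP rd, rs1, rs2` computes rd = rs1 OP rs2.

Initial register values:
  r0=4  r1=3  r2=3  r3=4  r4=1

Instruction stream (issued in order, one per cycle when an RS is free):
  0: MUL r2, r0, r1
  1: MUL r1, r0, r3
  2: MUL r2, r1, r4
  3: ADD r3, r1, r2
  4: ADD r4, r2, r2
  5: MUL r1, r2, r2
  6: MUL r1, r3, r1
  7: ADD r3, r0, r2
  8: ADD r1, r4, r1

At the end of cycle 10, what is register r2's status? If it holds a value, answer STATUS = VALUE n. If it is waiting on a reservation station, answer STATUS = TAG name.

c1: issue MUL r2<-Mul1 | r0:4,r1:3,r2:Mul1,r3:4,r4:1
c2: issue MUL r1<-Mul2 | r0:4,r1:Mul2,r2:Mul1,r3:4,r4:1
c3: stall | r0:4,r1:Mul2,r2:Mul1,r3:4,r4:1
c4: stall | r0:4,r1:Mul2,r2:Mul1,r3:4,r4:1
c5: stall | r0:4,r1:Mul2,r2:Mul1,r3:4,r4:1
c6: CDB Mul1=12; issue MUL r2<-Mul1 | r0:4,r1:Mul2,r2:Mul1,r3:4,r4:1
c7: CDB Mul2=16; issue ADD r3<-Add1 | r0:4,r1:16,r2:Mul1,r3:Add1,r4:1
c8: issue ADD r4<-Add2 | r0:4,r1:16,r2:Mul1,r3:Add1,r4:Add2
c9: issue MUL r1<-Mul2 | r0:4,r1:Mul2,r2:Mul1,r3:Add1,r4:Add2
c10: stall | r0:4,r1:Mul2,r2:Mul1,r3:Add1,r4:Add2

STATUS = TAG Mul1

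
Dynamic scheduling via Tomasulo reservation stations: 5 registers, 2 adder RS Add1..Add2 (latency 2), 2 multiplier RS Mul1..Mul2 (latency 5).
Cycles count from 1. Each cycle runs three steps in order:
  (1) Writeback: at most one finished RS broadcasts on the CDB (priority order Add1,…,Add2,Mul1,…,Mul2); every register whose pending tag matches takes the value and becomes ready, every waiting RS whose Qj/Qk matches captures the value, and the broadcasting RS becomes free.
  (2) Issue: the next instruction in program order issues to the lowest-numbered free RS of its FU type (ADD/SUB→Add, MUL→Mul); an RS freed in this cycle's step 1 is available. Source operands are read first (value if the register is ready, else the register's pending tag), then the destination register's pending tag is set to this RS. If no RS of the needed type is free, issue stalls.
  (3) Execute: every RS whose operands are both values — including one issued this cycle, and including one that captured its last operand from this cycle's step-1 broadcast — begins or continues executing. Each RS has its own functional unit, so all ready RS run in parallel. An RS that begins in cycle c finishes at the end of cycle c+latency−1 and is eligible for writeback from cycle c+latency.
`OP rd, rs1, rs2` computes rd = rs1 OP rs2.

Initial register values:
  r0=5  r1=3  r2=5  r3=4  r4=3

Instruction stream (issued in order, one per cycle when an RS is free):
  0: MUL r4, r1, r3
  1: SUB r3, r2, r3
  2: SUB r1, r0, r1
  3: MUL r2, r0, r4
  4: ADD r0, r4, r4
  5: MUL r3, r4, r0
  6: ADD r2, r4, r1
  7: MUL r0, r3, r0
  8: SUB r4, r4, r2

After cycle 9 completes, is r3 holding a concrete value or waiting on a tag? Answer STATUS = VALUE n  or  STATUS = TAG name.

STATUS = TAG Mul1

cycle 1: issue MUL r4<-Mul1 // r0:5,r1:3,r2:5,r3:4,r4:Mul1
cycle 2: issue SUB r3<-Add1 // r0:5,r1:3,r2:5,r3:Add1,r4:Mul1
cycle 3: issue SUB r1<-Add2 // r0:5,r1:Add2,r2:5,r3:Add1,r4:Mul1
cycle 4: CDB Add1=1; issue MUL r2<-Mul2 // r0:5,r1:Add2,r2:Mul2,r3:1,r4:Mul1
cycle 5: CDB Add2=2; issue ADD r0<-Add1 // r0:Add1,r1:2,r2:Mul2,r3:1,r4:Mul1
cycle 6: CDB Mul1=12; issue MUL r3<-Mul1 // r0:Add1,r1:2,r2:Mul2,r3:Mul1,r4:12
cycle 7: issue ADD r2<-Add2 // r0:Add1,r1:2,r2:Add2,r3:Mul1,r4:12
cycle 8: CDB Add1=24; stall // r0:24,r1:2,r2:Add2,r3:Mul1,r4:12
cycle 9: CDB Add2=14; stall // r0:24,r1:2,r2:14,r3:Mul1,r4:12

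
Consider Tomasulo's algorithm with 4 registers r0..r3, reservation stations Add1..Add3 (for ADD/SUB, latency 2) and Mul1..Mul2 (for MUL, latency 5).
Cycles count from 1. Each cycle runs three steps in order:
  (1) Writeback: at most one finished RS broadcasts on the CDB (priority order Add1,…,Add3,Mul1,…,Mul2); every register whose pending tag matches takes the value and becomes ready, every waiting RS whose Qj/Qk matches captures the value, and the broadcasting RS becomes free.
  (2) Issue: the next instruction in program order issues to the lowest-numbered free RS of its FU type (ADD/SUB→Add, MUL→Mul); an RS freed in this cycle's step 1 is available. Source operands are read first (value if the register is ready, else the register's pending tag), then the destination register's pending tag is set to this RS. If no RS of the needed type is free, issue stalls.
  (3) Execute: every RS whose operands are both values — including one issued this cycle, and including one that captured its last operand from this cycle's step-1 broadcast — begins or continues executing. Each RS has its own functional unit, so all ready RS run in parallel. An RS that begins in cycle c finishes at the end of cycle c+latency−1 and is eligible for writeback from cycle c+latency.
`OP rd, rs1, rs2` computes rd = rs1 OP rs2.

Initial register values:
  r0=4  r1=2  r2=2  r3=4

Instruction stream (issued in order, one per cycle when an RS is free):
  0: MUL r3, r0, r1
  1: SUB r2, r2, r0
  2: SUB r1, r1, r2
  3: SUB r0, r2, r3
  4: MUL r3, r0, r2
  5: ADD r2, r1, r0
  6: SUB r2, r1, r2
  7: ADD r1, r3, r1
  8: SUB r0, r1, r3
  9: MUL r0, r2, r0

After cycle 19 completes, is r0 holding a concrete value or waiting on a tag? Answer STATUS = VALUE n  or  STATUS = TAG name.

STATUS = TAG Mul1

c1: issue MUL r3<-Mul1 | r0:4,r1:2,r2:2,r3:Mul1
c2: issue SUB r2<-Add1 | r0:4,r1:2,r2:Add1,r3:Mul1
c3: issue SUB r1<-Add2 | r0:4,r1:Add2,r2:Add1,r3:Mul1
c4: CDB Add1=-2; issue SUB r0<-Add1 | r0:Add1,r1:Add2,r2:-2,r3:Mul1
c5: issue MUL r3<-Mul2 | r0:Add1,r1:Add2,r2:-2,r3:Mul2
c6: CDB Add2=4; issue ADD r2<-Add2 | r0:Add1,r1:4,r2:Add2,r3:Mul2
c7: CDB Mul1=8; issue SUB r2<-Add3 | r0:Add1,r1:4,r2:Add3,r3:Mul2
c8: stall | r0:Add1,r1:4,r2:Add3,r3:Mul2
c9: CDB Add1=-10; issue ADD r1<-Add1 | r0:-10,r1:Add1,r2:Add3,r3:Mul2
c10: stall | r0:-10,r1:Add1,r2:Add3,r3:Mul2
c11: CDB Add2=-6; issue SUB r0<-Add2 | r0:Add2,r1:Add1,r2:Add3,r3:Mul2
c12: issue MUL r0<-Mul1 | r0:Mul1,r1:Add1,r2:Add3,r3:Mul2
c13: CDB Add3=10 | r0:Mul1,r1:Add1,r2:10,r3:Mul2
c14: CDB Mul2=20 | r0:Mul1,r1:Add1,r2:10,r3:20
c15: - | r0:Mul1,r1:Add1,r2:10,r3:20
c16: CDB Add1=24 | r0:Mul1,r1:24,r2:10,r3:20
c17: - | r0:Mul1,r1:24,r2:10,r3:20
c18: CDB Add2=4 | r0:Mul1,r1:24,r2:10,r3:20
c19: - | r0:Mul1,r1:24,r2:10,r3:20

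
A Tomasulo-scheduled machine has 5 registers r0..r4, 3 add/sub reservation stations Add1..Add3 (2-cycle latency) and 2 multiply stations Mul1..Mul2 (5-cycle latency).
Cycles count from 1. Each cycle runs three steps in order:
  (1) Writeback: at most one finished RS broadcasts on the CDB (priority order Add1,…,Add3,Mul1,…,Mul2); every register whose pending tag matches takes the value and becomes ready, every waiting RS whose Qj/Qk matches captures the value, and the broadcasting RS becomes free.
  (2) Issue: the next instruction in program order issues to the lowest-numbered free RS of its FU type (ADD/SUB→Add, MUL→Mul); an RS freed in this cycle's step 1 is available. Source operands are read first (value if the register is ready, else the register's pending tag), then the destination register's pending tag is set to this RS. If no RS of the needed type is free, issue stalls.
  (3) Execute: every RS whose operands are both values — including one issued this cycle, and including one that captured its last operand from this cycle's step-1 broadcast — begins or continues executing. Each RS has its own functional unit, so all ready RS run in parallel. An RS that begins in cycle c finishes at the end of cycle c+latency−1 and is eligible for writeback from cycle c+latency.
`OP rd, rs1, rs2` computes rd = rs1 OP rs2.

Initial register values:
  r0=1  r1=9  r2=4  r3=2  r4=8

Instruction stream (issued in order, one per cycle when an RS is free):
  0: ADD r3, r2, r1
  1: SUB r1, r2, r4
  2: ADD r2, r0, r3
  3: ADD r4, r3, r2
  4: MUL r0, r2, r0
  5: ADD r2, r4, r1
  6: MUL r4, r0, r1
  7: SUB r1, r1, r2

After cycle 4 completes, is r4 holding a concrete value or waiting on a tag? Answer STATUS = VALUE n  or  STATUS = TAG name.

STATUS = TAG Add2

c1: issue ADD r3<-Add1 | r0:1,r1:9,r2:4,r3:Add1,r4:8
c2: issue SUB r1<-Add2 | r0:1,r1:Add2,r2:4,r3:Add1,r4:8
c3: CDB Add1=13; issue ADD r2<-Add1 | r0:1,r1:Add2,r2:Add1,r3:13,r4:8
c4: CDB Add2=-4; issue ADD r4<-Add2 | r0:1,r1:-4,r2:Add1,r3:13,r4:Add2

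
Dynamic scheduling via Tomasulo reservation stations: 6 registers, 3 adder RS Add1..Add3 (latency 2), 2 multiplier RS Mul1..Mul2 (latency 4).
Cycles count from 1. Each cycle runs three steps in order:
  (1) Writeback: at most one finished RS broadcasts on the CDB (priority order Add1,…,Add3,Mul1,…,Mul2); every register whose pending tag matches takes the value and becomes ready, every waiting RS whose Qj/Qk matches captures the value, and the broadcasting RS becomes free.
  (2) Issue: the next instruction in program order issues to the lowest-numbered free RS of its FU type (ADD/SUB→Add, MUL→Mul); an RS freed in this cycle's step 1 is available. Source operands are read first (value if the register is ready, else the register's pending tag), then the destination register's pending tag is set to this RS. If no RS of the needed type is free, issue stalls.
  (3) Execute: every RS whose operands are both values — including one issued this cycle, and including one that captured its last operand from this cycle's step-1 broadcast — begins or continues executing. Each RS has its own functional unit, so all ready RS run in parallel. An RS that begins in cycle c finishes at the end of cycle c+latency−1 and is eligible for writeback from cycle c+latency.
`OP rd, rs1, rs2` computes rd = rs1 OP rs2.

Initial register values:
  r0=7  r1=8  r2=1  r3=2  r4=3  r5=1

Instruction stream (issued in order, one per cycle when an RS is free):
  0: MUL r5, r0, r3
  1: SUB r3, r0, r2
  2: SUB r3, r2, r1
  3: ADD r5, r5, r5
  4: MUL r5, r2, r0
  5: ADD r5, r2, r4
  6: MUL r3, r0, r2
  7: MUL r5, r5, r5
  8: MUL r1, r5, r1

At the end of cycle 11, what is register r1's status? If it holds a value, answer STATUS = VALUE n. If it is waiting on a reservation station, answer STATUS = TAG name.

STATUS = TAG Mul1

cycle 1: issue MUL r5<-Mul1 // r0:7,r1:8,r2:1,r3:2,r4:3,r5:Mul1
cycle 2: issue SUB r3<-Add1 // r0:7,r1:8,r2:1,r3:Add1,r4:3,r5:Mul1
cycle 3: issue SUB r3<-Add2 // r0:7,r1:8,r2:1,r3:Add2,r4:3,r5:Mul1
cycle 4: CDB Add1=6; issue ADD r5<-Add1 // r0:7,r1:8,r2:1,r3:Add2,r4:3,r5:Add1
cycle 5: CDB Add2=-7; issue MUL r5<-Mul2 // r0:7,r1:8,r2:1,r3:-7,r4:3,r5:Mul2
cycle 6: CDB Mul1=14; issue ADD r5<-Add2 // r0:7,r1:8,r2:1,r3:-7,r4:3,r5:Add2
cycle 7: issue MUL r3<-Mul1 // r0:7,r1:8,r2:1,r3:Mul1,r4:3,r5:Add2
cycle 8: CDB Add1=28; stall // r0:7,r1:8,r2:1,r3:Mul1,r4:3,r5:Add2
cycle 9: CDB Add2=4; stall // r0:7,r1:8,r2:1,r3:Mul1,r4:3,r5:4
cycle 10: CDB Mul2=7; issue MUL r5<-Mul2 // r0:7,r1:8,r2:1,r3:Mul1,r4:3,r5:Mul2
cycle 11: CDB Mul1=7; issue MUL r1<-Mul1 // r0:7,r1:Mul1,r2:1,r3:7,r4:3,r5:Mul2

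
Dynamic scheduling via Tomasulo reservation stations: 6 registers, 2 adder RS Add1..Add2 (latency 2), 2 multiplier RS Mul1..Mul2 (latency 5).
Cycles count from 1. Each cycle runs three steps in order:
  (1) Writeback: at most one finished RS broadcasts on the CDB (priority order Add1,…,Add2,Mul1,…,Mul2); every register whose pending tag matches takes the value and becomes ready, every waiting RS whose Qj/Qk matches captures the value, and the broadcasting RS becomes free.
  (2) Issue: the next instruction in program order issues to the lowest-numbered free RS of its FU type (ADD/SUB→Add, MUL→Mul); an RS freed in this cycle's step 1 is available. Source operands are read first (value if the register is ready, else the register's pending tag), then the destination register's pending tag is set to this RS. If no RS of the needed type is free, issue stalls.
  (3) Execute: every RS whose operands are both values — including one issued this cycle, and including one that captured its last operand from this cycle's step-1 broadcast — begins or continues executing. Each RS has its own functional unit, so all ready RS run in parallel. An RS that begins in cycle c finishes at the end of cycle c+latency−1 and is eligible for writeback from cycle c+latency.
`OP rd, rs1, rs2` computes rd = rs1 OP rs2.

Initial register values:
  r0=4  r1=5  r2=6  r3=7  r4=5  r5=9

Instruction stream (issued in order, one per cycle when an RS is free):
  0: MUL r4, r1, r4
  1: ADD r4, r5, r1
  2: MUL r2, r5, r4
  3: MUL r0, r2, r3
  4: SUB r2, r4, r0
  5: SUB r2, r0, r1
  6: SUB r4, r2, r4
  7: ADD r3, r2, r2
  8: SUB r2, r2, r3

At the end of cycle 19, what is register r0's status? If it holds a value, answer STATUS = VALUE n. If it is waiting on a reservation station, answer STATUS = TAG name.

  c1: issue MUL r4<-Mul1  regs: r0:4,r1:5,r2:6,r3:7,r4:Mul1,r5:9
  c2: issue ADD r4<-Add1  regs: r0:4,r1:5,r2:6,r3:7,r4:Add1,r5:9
  c3: issue MUL r2<-Mul2  regs: r0:4,r1:5,r2:Mul2,r3:7,r4:Add1,r5:9
  c4: CDB Add1=14; stall  regs: r0:4,r1:5,r2:Mul2,r3:7,r4:14,r5:9
  c5: stall  regs: r0:4,r1:5,r2:Mul2,r3:7,r4:14,r5:9
  c6: CDB Mul1=25; issue MUL r0<-Mul1  regs: r0:Mul1,r1:5,r2:Mul2,r3:7,r4:14,r5:9
  c7: issue SUB r2<-Add1  regs: r0:Mul1,r1:5,r2:Add1,r3:7,r4:14,r5:9
  c8: issue SUB r2<-Add2  regs: r0:Mul1,r1:5,r2:Add2,r3:7,r4:14,r5:9
  c9: CDB Mul2=126; stall  regs: r0:Mul1,r1:5,r2:Add2,r3:7,r4:14,r5:9
  c10: stall  regs: r0:Mul1,r1:5,r2:Add2,r3:7,r4:14,r5:9
  c11: stall  regs: r0:Mul1,r1:5,r2:Add2,r3:7,r4:14,r5:9
  c12: stall  regs: r0:Mul1,r1:5,r2:Add2,r3:7,r4:14,r5:9
  c13: stall  regs: r0:Mul1,r1:5,r2:Add2,r3:7,r4:14,r5:9
  c14: CDB Mul1=882; stall  regs: r0:882,r1:5,r2:Add2,r3:7,r4:14,r5:9
  c15: stall  regs: r0:882,r1:5,r2:Add2,r3:7,r4:14,r5:9
  c16: CDB Add1=-868; issue SUB r4<-Add1  regs: r0:882,r1:5,r2:Add2,r3:7,r4:Add1,r5:9
  c17: CDB Add2=877; issue ADD r3<-Add2  regs: r0:882,r1:5,r2:877,r3:Add2,r4:Add1,r5:9
  c18: stall  regs: r0:882,r1:5,r2:877,r3:Add2,r4:Add1,r5:9
  c19: CDB Add1=863; issue SUB r2<-Add1  regs: r0:882,r1:5,r2:Add1,r3:Add2,r4:863,r5:9

STATUS = VALUE 882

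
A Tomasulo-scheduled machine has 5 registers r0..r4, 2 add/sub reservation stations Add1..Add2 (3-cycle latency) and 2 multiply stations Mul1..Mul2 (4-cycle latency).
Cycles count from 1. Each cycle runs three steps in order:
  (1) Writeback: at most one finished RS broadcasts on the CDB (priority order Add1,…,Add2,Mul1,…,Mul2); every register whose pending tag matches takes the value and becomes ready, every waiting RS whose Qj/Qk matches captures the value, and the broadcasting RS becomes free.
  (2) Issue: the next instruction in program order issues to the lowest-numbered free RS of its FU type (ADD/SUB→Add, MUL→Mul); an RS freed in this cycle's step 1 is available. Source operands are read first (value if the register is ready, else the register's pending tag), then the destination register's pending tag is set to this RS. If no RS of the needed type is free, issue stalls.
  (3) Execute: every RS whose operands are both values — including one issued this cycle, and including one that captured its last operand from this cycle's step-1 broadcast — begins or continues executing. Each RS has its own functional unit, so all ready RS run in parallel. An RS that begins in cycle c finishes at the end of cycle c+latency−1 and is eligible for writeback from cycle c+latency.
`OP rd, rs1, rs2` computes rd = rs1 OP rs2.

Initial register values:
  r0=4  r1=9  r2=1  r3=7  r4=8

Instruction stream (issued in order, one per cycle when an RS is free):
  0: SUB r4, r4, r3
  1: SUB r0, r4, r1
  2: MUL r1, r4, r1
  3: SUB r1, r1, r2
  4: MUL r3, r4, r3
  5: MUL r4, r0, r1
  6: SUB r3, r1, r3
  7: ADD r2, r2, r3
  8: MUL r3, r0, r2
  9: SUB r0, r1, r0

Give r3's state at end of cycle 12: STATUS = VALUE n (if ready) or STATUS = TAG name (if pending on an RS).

  c1: issue SUB r4<-Add1  regs: r0:4,r1:9,r2:1,r3:7,r4:Add1
  c2: issue SUB r0<-Add2  regs: r0:Add2,r1:9,r2:1,r3:7,r4:Add1
  c3: issue MUL r1<-Mul1  regs: r0:Add2,r1:Mul1,r2:1,r3:7,r4:Add1
  c4: CDB Add1=1; issue SUB r1<-Add1  regs: r0:Add2,r1:Add1,r2:1,r3:7,r4:1
  c5: issue MUL r3<-Mul2  regs: r0:Add2,r1:Add1,r2:1,r3:Mul2,r4:1
  c6: stall  regs: r0:Add2,r1:Add1,r2:1,r3:Mul2,r4:1
  c7: CDB Add2=-8; stall  regs: r0:-8,r1:Add1,r2:1,r3:Mul2,r4:1
  c8: CDB Mul1=9; issue MUL r4<-Mul1  regs: r0:-8,r1:Add1,r2:1,r3:Mul2,r4:Mul1
  c9: CDB Mul2=7; issue SUB r3<-Add2  regs: r0:-8,r1:Add1,r2:1,r3:Add2,r4:Mul1
  c10: stall  regs: r0:-8,r1:Add1,r2:1,r3:Add2,r4:Mul1
  c11: CDB Add1=8; issue ADD r2<-Add1  regs: r0:-8,r1:8,r2:Add1,r3:Add2,r4:Mul1
  c12: issue MUL r3<-Mul2  regs: r0:-8,r1:8,r2:Add1,r3:Mul2,r4:Mul1

STATUS = TAG Mul2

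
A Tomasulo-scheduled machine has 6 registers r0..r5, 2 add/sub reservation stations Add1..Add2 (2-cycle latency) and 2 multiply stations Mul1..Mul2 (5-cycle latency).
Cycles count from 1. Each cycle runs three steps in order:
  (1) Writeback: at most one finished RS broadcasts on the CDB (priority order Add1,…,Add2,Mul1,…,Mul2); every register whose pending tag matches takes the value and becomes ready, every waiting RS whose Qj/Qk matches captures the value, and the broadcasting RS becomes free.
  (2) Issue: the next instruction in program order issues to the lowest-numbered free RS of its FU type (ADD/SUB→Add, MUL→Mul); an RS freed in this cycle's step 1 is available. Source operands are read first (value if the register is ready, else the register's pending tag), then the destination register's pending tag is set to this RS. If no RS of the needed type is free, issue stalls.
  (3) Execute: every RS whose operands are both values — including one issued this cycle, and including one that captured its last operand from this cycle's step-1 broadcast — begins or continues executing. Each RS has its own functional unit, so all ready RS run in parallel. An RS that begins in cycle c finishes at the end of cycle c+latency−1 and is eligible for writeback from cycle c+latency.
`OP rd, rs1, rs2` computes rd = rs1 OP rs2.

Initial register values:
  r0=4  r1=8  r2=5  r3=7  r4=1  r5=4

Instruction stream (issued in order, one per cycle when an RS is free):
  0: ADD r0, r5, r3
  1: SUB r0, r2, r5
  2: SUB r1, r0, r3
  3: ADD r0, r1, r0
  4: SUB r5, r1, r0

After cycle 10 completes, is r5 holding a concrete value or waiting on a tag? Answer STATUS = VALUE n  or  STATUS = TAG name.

cycle 1: issue ADD r0<-Add1 // r0:Add1,r1:8,r2:5,r3:7,r4:1,r5:4
cycle 2: issue SUB r0<-Add2 // r0:Add2,r1:8,r2:5,r3:7,r4:1,r5:4
cycle 3: CDB Add1=11; issue SUB r1<-Add1 // r0:Add2,r1:Add1,r2:5,r3:7,r4:1,r5:4
cycle 4: CDB Add2=1; issue ADD r0<-Add2 // r0:Add2,r1:Add1,r2:5,r3:7,r4:1,r5:4
cycle 5: stall // r0:Add2,r1:Add1,r2:5,r3:7,r4:1,r5:4
cycle 6: CDB Add1=-6; issue SUB r5<-Add1 // r0:Add2,r1:-6,r2:5,r3:7,r4:1,r5:Add1
cycle 7: - // r0:Add2,r1:-6,r2:5,r3:7,r4:1,r5:Add1
cycle 8: CDB Add2=-5 // r0:-5,r1:-6,r2:5,r3:7,r4:1,r5:Add1
cycle 9: - // r0:-5,r1:-6,r2:5,r3:7,r4:1,r5:Add1
cycle 10: CDB Add1=-1 // r0:-5,r1:-6,r2:5,r3:7,r4:1,r5:-1

STATUS = VALUE -1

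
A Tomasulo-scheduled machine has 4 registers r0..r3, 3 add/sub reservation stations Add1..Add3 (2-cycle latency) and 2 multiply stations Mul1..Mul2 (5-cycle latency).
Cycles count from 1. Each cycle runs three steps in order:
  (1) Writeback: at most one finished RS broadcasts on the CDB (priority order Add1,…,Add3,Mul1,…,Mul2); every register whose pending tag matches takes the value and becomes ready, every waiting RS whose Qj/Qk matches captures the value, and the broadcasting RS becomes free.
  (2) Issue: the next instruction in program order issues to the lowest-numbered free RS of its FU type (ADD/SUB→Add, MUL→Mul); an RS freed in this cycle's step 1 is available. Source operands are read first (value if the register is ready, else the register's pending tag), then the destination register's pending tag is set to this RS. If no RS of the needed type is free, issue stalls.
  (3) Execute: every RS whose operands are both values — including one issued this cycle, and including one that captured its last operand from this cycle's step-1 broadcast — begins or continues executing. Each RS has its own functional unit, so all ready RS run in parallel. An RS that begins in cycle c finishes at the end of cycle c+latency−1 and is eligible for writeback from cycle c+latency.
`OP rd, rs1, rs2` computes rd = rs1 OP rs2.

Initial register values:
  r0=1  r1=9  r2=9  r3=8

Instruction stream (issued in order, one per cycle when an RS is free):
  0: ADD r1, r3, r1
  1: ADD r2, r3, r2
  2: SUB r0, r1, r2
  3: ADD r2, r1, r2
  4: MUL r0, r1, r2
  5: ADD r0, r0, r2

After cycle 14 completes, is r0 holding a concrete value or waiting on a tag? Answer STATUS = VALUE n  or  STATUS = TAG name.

STATUS = VALUE 612

cycle 1: issue ADD r1<-Add1 // r0:1,r1:Add1,r2:9,r3:8
cycle 2: issue ADD r2<-Add2 // r0:1,r1:Add1,r2:Add2,r3:8
cycle 3: CDB Add1=17; issue SUB r0<-Add1 // r0:Add1,r1:17,r2:Add2,r3:8
cycle 4: CDB Add2=17; issue ADD r2<-Add2 // r0:Add1,r1:17,r2:Add2,r3:8
cycle 5: issue MUL r0<-Mul1 // r0:Mul1,r1:17,r2:Add2,r3:8
cycle 6: CDB Add1=0; issue ADD r0<-Add1 // r0:Add1,r1:17,r2:Add2,r3:8
cycle 7: CDB Add2=34 // r0:Add1,r1:17,r2:34,r3:8
cycle 8: - // r0:Add1,r1:17,r2:34,r3:8
cycle 9: - // r0:Add1,r1:17,r2:34,r3:8
cycle 10: - // r0:Add1,r1:17,r2:34,r3:8
cycle 11: - // r0:Add1,r1:17,r2:34,r3:8
cycle 12: CDB Mul1=578 // r0:Add1,r1:17,r2:34,r3:8
cycle 13: - // r0:Add1,r1:17,r2:34,r3:8
cycle 14: CDB Add1=612 // r0:612,r1:17,r2:34,r3:8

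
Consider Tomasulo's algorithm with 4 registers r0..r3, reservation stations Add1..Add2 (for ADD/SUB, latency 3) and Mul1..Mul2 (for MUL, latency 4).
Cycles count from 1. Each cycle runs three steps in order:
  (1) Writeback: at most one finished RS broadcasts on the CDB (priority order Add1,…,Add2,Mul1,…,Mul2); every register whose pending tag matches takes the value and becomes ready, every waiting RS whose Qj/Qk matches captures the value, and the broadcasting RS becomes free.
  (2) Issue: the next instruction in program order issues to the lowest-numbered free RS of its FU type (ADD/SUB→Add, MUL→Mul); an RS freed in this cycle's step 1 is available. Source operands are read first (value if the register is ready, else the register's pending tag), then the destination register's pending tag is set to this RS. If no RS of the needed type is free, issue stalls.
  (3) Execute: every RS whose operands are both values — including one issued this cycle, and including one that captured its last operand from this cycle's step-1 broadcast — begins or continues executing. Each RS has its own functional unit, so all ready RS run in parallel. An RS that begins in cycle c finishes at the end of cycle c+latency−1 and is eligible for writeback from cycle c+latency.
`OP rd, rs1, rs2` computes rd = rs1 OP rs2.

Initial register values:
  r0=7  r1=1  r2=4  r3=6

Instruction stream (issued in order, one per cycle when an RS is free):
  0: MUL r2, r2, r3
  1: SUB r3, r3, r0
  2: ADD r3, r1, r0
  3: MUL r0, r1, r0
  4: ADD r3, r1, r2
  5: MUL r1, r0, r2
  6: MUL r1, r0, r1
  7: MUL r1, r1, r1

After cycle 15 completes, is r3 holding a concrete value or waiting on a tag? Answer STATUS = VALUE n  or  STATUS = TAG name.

  c1: issue MUL r2<-Mul1  regs: r0:7,r1:1,r2:Mul1,r3:6
  c2: issue SUB r3<-Add1  regs: r0:7,r1:1,r2:Mul1,r3:Add1
  c3: issue ADD r3<-Add2  regs: r0:7,r1:1,r2:Mul1,r3:Add2
  c4: issue MUL r0<-Mul2  regs: r0:Mul2,r1:1,r2:Mul1,r3:Add2
  c5: CDB Add1=-1; issue ADD r3<-Add1  regs: r0:Mul2,r1:1,r2:Mul1,r3:Add1
  c6: CDB Add2=8; stall  regs: r0:Mul2,r1:1,r2:Mul1,r3:Add1
  c7: CDB Mul1=24; issue MUL r1<-Mul1  regs: r0:Mul2,r1:Mul1,r2:24,r3:Add1
  c8: CDB Mul2=7; issue MUL r1<-Mul2  regs: r0:7,r1:Mul2,r2:24,r3:Add1
  c9: stall  regs: r0:7,r1:Mul2,r2:24,r3:Add1
  c10: CDB Add1=25; stall  regs: r0:7,r1:Mul2,r2:24,r3:25
  c11: stall  regs: r0:7,r1:Mul2,r2:24,r3:25
  c12: CDB Mul1=168; issue MUL r1<-Mul1  regs: r0:7,r1:Mul1,r2:24,r3:25
  c13: -  regs: r0:7,r1:Mul1,r2:24,r3:25
  c14: -  regs: r0:7,r1:Mul1,r2:24,r3:25
  c15: -  regs: r0:7,r1:Mul1,r2:24,r3:25

STATUS = VALUE 25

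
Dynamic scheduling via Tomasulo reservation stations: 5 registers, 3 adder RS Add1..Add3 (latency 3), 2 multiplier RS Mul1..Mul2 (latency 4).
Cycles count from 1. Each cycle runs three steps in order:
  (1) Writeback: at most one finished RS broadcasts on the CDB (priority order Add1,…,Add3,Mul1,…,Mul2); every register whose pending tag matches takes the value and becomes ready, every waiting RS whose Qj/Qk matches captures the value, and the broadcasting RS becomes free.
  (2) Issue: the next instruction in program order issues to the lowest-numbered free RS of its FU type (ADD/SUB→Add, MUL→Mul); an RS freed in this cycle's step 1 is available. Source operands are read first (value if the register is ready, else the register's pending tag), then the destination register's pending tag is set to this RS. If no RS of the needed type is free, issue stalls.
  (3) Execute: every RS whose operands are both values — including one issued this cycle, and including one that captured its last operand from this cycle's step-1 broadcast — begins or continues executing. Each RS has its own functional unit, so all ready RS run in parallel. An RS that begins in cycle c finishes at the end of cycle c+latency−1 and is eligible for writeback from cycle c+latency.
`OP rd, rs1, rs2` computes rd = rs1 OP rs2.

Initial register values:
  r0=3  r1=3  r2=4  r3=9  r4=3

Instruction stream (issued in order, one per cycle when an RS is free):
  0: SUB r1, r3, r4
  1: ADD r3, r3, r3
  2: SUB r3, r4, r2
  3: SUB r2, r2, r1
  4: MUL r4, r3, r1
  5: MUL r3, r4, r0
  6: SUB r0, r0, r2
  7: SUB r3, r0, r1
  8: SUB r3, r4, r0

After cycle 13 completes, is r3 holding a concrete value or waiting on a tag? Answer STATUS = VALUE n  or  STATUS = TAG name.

STATUS = TAG Add3

c1: issue SUB r1<-Add1 | r0:3,r1:Add1,r2:4,r3:9,r4:3
c2: issue ADD r3<-Add2 | r0:3,r1:Add1,r2:4,r3:Add2,r4:3
c3: issue SUB r3<-Add3 | r0:3,r1:Add1,r2:4,r3:Add3,r4:3
c4: CDB Add1=6; issue SUB r2<-Add1 | r0:3,r1:6,r2:Add1,r3:Add3,r4:3
c5: CDB Add2=18; issue MUL r4<-Mul1 | r0:3,r1:6,r2:Add1,r3:Add3,r4:Mul1
c6: CDB Add3=-1; issue MUL r3<-Mul2 | r0:3,r1:6,r2:Add1,r3:Mul2,r4:Mul1
c7: CDB Add1=-2; issue SUB r0<-Add1 | r0:Add1,r1:6,r2:-2,r3:Mul2,r4:Mul1
c8: issue SUB r3<-Add2 | r0:Add1,r1:6,r2:-2,r3:Add2,r4:Mul1
c9: issue SUB r3<-Add3 | r0:Add1,r1:6,r2:-2,r3:Add3,r4:Mul1
c10: CDB Add1=5 | r0:5,r1:6,r2:-2,r3:Add3,r4:Mul1
c11: CDB Mul1=-6 | r0:5,r1:6,r2:-2,r3:Add3,r4:-6
c12: - | r0:5,r1:6,r2:-2,r3:Add3,r4:-6
c13: CDB Add2=-1 | r0:5,r1:6,r2:-2,r3:Add3,r4:-6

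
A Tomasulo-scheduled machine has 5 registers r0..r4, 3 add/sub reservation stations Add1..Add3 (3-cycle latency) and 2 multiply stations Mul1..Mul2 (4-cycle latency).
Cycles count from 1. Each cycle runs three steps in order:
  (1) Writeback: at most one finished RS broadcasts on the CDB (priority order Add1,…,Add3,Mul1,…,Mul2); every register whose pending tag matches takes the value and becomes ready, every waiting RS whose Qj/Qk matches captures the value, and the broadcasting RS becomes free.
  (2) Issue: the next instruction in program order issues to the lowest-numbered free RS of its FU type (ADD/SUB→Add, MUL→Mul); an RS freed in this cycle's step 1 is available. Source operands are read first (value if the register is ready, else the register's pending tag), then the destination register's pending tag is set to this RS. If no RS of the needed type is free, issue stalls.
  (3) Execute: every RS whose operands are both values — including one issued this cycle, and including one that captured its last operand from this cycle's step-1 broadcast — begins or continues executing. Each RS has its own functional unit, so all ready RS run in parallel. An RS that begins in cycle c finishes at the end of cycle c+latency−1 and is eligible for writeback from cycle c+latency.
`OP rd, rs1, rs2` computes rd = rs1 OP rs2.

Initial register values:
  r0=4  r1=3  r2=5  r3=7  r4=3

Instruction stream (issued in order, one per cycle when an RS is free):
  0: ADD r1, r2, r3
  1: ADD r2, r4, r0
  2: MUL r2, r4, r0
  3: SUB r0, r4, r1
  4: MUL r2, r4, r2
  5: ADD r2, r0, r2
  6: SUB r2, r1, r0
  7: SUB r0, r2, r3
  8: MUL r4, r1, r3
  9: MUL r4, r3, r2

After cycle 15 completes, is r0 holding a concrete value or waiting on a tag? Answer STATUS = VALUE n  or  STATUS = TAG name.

STATUS = VALUE 14

  c1: issue ADD r1<-Add1  regs: r0:4,r1:Add1,r2:5,r3:7,r4:3
  c2: issue ADD r2<-Add2  regs: r0:4,r1:Add1,r2:Add2,r3:7,r4:3
  c3: issue MUL r2<-Mul1  regs: r0:4,r1:Add1,r2:Mul1,r3:7,r4:3
  c4: CDB Add1=12; issue SUB r0<-Add1  regs: r0:Add1,r1:12,r2:Mul1,r3:7,r4:3
  c5: CDB Add2=7; issue MUL r2<-Mul2  regs: r0:Add1,r1:12,r2:Mul2,r3:7,r4:3
  c6: issue ADD r2<-Add2  regs: r0:Add1,r1:12,r2:Add2,r3:7,r4:3
  c7: CDB Add1=-9; issue SUB r2<-Add1  regs: r0:-9,r1:12,r2:Add1,r3:7,r4:3
  c8: CDB Mul1=12; issue SUB r0<-Add3  regs: r0:Add3,r1:12,r2:Add1,r3:7,r4:3
  c9: issue MUL r4<-Mul1  regs: r0:Add3,r1:12,r2:Add1,r3:7,r4:Mul1
  c10: CDB Add1=21; stall  regs: r0:Add3,r1:12,r2:21,r3:7,r4:Mul1
  c11: stall  regs: r0:Add3,r1:12,r2:21,r3:7,r4:Mul1
  c12: CDB Mul2=36; issue MUL r4<-Mul2  regs: r0:Add3,r1:12,r2:21,r3:7,r4:Mul2
  c13: CDB Add3=14  regs: r0:14,r1:12,r2:21,r3:7,r4:Mul2
  c14: CDB Mul1=84  regs: r0:14,r1:12,r2:21,r3:7,r4:Mul2
  c15: CDB Add2=27  regs: r0:14,r1:12,r2:21,r3:7,r4:Mul2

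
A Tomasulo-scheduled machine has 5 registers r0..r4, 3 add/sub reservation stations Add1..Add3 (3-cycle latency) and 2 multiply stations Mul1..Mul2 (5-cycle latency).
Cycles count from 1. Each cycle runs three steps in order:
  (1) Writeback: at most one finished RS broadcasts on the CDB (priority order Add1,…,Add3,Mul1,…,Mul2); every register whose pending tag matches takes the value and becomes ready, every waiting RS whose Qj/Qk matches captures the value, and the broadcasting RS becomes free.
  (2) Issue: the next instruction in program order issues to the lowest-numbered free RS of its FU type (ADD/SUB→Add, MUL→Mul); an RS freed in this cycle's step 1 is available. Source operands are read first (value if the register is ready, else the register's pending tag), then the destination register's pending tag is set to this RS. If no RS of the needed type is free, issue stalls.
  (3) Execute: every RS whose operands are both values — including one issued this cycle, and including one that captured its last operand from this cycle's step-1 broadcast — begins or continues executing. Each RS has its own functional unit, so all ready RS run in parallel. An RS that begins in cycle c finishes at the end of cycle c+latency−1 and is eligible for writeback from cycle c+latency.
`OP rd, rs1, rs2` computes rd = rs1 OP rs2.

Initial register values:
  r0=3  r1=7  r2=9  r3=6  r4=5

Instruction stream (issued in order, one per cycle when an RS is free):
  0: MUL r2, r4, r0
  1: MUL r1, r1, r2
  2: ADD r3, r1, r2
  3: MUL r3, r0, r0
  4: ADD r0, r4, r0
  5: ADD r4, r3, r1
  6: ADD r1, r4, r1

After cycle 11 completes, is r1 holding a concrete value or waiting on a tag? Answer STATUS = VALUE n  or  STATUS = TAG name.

c1: issue MUL r2<-Mul1 | r0:3,r1:7,r2:Mul1,r3:6,r4:5
c2: issue MUL r1<-Mul2 | r0:3,r1:Mul2,r2:Mul1,r3:6,r4:5
c3: issue ADD r3<-Add1 | r0:3,r1:Mul2,r2:Mul1,r3:Add1,r4:5
c4: stall | r0:3,r1:Mul2,r2:Mul1,r3:Add1,r4:5
c5: stall | r0:3,r1:Mul2,r2:Mul1,r3:Add1,r4:5
c6: CDB Mul1=15; issue MUL r3<-Mul1 | r0:3,r1:Mul2,r2:15,r3:Mul1,r4:5
c7: issue ADD r0<-Add2 | r0:Add2,r1:Mul2,r2:15,r3:Mul1,r4:5
c8: issue ADD r4<-Add3 | r0:Add2,r1:Mul2,r2:15,r3:Mul1,r4:Add3
c9: stall | r0:Add2,r1:Mul2,r2:15,r3:Mul1,r4:Add3
c10: CDB Add2=8; issue ADD r1<-Add2 | r0:8,r1:Add2,r2:15,r3:Mul1,r4:Add3
c11: CDB Mul1=9 | r0:8,r1:Add2,r2:15,r3:9,r4:Add3

STATUS = TAG Add2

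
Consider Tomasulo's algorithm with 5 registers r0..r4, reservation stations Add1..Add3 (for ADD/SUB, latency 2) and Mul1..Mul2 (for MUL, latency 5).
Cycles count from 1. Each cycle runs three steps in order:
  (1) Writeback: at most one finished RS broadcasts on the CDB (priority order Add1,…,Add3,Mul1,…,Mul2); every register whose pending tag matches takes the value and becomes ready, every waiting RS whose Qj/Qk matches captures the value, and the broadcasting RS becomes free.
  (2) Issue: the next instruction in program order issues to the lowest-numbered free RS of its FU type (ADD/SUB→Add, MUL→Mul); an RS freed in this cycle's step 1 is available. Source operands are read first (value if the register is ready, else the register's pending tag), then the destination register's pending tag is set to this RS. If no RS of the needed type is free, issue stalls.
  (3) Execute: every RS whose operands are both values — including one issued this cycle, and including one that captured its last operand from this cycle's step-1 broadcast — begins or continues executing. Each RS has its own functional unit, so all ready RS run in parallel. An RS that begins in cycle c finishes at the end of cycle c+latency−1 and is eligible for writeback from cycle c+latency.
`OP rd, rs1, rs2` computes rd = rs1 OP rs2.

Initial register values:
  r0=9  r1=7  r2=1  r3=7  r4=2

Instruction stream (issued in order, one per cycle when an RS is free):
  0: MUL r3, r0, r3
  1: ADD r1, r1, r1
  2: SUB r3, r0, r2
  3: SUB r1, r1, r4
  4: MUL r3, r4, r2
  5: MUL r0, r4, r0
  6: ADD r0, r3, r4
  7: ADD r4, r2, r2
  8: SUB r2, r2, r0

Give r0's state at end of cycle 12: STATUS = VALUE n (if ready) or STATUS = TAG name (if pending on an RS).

  c1: issue MUL r3<-Mul1  regs: r0:9,r1:7,r2:1,r3:Mul1,r4:2
  c2: issue ADD r1<-Add1  regs: r0:9,r1:Add1,r2:1,r3:Mul1,r4:2
  c3: issue SUB r3<-Add2  regs: r0:9,r1:Add1,r2:1,r3:Add2,r4:2
  c4: CDB Add1=14; issue SUB r1<-Add1  regs: r0:9,r1:Add1,r2:1,r3:Add2,r4:2
  c5: CDB Add2=8; issue MUL r3<-Mul2  regs: r0:9,r1:Add1,r2:1,r3:Mul2,r4:2
  c6: CDB Add1=12; stall  regs: r0:9,r1:12,r2:1,r3:Mul2,r4:2
  c7: CDB Mul1=63; issue MUL r0<-Mul1  regs: r0:Mul1,r1:12,r2:1,r3:Mul2,r4:2
  c8: issue ADD r0<-Add1  regs: r0:Add1,r1:12,r2:1,r3:Mul2,r4:2
  c9: issue ADD r4<-Add2  regs: r0:Add1,r1:12,r2:1,r3:Mul2,r4:Add2
  c10: CDB Mul2=2; issue SUB r2<-Add3  regs: r0:Add1,r1:12,r2:Add3,r3:2,r4:Add2
  c11: CDB Add2=2  regs: r0:Add1,r1:12,r2:Add3,r3:2,r4:2
  c12: CDB Add1=4  regs: r0:4,r1:12,r2:Add3,r3:2,r4:2

STATUS = VALUE 4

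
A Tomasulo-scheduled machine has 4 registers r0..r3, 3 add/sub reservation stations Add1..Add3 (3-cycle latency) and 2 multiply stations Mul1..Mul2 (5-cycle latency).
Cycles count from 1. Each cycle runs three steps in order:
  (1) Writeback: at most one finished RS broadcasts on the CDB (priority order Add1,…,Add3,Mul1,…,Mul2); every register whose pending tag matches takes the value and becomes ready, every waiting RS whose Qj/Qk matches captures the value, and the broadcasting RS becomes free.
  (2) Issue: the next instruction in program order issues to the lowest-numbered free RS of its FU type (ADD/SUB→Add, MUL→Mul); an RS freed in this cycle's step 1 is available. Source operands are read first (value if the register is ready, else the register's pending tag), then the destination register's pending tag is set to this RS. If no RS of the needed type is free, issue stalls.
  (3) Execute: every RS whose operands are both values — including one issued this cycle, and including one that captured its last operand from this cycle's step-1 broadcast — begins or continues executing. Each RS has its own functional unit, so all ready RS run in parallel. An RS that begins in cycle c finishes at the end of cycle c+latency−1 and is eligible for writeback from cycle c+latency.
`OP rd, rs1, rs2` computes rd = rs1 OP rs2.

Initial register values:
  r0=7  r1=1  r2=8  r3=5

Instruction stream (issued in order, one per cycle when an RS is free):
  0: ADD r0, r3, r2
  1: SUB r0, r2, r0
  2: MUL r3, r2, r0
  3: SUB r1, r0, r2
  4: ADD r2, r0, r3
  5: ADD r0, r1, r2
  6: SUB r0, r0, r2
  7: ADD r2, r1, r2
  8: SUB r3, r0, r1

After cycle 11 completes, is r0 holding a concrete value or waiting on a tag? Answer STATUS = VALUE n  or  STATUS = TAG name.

STATUS = TAG Add1

cycle 1: issue ADD r0<-Add1 // r0:Add1,r1:1,r2:8,r3:5
cycle 2: issue SUB r0<-Add2 // r0:Add2,r1:1,r2:8,r3:5
cycle 3: issue MUL r3<-Mul1 // r0:Add2,r1:1,r2:8,r3:Mul1
cycle 4: CDB Add1=13; issue SUB r1<-Add1 // r0:Add2,r1:Add1,r2:8,r3:Mul1
cycle 5: issue ADD r2<-Add3 // r0:Add2,r1:Add1,r2:Add3,r3:Mul1
cycle 6: stall // r0:Add2,r1:Add1,r2:Add3,r3:Mul1
cycle 7: CDB Add2=-5; issue ADD r0<-Add2 // r0:Add2,r1:Add1,r2:Add3,r3:Mul1
cycle 8: stall // r0:Add2,r1:Add1,r2:Add3,r3:Mul1
cycle 9: stall // r0:Add2,r1:Add1,r2:Add3,r3:Mul1
cycle 10: CDB Add1=-13; issue SUB r0<-Add1 // r0:Add1,r1:-13,r2:Add3,r3:Mul1
cycle 11: stall // r0:Add1,r1:-13,r2:Add3,r3:Mul1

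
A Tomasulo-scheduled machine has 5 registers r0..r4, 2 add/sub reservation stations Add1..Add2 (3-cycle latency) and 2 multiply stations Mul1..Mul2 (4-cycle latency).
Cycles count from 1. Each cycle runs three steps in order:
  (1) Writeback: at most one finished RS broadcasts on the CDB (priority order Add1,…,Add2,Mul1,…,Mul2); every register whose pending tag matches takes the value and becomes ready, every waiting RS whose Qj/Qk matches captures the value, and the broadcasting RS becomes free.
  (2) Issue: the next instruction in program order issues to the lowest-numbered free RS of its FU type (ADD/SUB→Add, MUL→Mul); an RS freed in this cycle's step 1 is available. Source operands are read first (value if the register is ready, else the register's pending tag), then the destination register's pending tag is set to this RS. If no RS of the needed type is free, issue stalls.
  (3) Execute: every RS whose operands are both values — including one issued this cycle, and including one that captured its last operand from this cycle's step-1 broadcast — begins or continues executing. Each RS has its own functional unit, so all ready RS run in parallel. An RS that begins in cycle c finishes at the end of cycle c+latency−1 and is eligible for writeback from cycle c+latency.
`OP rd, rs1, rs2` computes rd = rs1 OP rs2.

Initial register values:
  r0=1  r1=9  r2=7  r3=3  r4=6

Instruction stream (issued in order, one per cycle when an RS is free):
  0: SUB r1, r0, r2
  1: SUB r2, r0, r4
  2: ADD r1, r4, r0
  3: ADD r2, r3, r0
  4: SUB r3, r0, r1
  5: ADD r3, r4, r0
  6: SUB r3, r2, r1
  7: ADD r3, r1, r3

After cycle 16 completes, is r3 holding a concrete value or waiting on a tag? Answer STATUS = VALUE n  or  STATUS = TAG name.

cycle 1: issue SUB r1<-Add1 // r0:1,r1:Add1,r2:7,r3:3,r4:6
cycle 2: issue SUB r2<-Add2 // r0:1,r1:Add1,r2:Add2,r3:3,r4:6
cycle 3: stall // r0:1,r1:Add1,r2:Add2,r3:3,r4:6
cycle 4: CDB Add1=-6; issue ADD r1<-Add1 // r0:1,r1:Add1,r2:Add2,r3:3,r4:6
cycle 5: CDB Add2=-5; issue ADD r2<-Add2 // r0:1,r1:Add1,r2:Add2,r3:3,r4:6
cycle 6: stall // r0:1,r1:Add1,r2:Add2,r3:3,r4:6
cycle 7: CDB Add1=7; issue SUB r3<-Add1 // r0:1,r1:7,r2:Add2,r3:Add1,r4:6
cycle 8: CDB Add2=4; issue ADD r3<-Add2 // r0:1,r1:7,r2:4,r3:Add2,r4:6
cycle 9: stall // r0:1,r1:7,r2:4,r3:Add2,r4:6
cycle 10: CDB Add1=-6; issue SUB r3<-Add1 // r0:1,r1:7,r2:4,r3:Add1,r4:6
cycle 11: CDB Add2=7; issue ADD r3<-Add2 // r0:1,r1:7,r2:4,r3:Add2,r4:6
cycle 12: - // r0:1,r1:7,r2:4,r3:Add2,r4:6
cycle 13: CDB Add1=-3 // r0:1,r1:7,r2:4,r3:Add2,r4:6
cycle 14: - // r0:1,r1:7,r2:4,r3:Add2,r4:6
cycle 15: - // r0:1,r1:7,r2:4,r3:Add2,r4:6
cycle 16: CDB Add2=4 // r0:1,r1:7,r2:4,r3:4,r4:6

STATUS = VALUE 4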